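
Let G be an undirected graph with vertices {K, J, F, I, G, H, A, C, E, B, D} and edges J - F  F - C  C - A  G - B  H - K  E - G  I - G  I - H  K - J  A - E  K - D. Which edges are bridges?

B-G, D-K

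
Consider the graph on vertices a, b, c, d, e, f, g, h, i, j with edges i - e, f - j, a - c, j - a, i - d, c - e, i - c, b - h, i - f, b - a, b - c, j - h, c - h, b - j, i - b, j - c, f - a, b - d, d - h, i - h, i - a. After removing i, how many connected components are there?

2

With i gone, the remaining components are: {g}; {a, b, c, d, e, f, h, j}.
That is 2 components.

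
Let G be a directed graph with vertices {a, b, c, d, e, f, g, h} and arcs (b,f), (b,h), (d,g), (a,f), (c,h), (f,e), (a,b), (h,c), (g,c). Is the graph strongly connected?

There is no directed path from e to c, so the graph is not strongly connected.

No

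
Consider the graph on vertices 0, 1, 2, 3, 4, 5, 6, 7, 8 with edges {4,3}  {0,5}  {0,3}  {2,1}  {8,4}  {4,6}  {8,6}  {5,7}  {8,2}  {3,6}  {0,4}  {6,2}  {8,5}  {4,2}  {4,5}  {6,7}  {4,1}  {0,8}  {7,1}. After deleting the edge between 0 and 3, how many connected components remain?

1

0 and 3 are still connected via 0-4-3, so the component count stays at 1.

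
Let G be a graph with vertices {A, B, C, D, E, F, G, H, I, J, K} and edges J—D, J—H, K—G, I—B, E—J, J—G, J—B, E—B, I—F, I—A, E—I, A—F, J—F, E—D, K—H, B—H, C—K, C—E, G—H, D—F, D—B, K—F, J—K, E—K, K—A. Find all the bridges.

The edges on the cycle J-K-G-J are not bridges since each lies on that cycle.
Every edge lies on some cycle, so there are no bridges.

none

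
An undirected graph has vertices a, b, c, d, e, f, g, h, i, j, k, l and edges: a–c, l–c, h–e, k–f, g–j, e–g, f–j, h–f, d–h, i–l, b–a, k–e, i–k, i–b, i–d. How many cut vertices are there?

Removing i increases the component count from 1 to 2, so i is a cut vertex.
By contrast removing j leaves 1 component; it is not a cut vertex. No other vertex is a cut vertex either.

1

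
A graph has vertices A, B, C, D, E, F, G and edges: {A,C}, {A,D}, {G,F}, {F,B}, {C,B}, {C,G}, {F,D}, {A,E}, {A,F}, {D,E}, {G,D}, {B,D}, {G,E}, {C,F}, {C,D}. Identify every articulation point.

none

Removing E, for instance, still leaves 1 component. No single vertex removal increases the component count — the graph has no articulation points.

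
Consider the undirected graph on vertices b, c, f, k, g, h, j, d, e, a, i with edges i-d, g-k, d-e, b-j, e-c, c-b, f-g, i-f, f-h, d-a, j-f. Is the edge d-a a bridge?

Removing d-a leaves no path between d and a: the component count goes from 1 to 2. So it is a bridge.

Yes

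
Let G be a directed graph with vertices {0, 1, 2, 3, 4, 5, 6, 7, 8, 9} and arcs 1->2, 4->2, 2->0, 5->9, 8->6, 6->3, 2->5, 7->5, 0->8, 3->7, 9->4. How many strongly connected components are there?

2

{0, 2, 3, 4, 5, 6, 7, 8, 9} are all mutually reachable — one SCC of size 9.
{1} is an SCC by itself.
That gives 2 strongly connected components.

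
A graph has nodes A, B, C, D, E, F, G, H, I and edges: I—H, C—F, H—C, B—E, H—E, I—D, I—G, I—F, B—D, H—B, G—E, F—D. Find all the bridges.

The edges on the cycle I-H-C-F-I are not bridges since each lies on that cycle.
Every edge lies on some cycle, so there are no bridges.

none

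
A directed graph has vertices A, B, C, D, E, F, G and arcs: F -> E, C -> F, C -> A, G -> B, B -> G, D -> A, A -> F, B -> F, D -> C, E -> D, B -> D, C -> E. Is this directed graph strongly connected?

No

There is no directed path from C to B, so the graph is not strongly connected.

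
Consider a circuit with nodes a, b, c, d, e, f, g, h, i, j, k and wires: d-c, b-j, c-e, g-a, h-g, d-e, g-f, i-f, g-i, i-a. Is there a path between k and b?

No

The component containing k is {k}, and b is not in it.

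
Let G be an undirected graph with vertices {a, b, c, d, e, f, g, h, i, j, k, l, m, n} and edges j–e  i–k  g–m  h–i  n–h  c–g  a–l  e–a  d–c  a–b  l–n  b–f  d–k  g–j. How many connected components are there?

1

Starting from a we can reach a, b, c, d, e, f, g, h, i, j, k, l, m, n. That is one component of size 14.
Total: 1 component.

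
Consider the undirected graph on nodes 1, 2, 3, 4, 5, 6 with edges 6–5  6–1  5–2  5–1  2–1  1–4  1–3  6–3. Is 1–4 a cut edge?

Removing 1–4 leaves no path between 1 and 4: the component count goes from 1 to 2. So it is a bridge.

Yes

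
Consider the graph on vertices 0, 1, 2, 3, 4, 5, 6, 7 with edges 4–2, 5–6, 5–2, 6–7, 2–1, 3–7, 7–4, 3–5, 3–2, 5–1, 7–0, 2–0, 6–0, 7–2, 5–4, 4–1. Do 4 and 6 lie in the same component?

Yes

From 4 we can reach 0, 1, 2, 3, 4, 5, 6, 7, which includes 6.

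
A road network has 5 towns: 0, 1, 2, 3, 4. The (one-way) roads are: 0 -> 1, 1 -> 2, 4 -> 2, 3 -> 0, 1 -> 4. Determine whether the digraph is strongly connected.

There is no directed path from 1 to 0, so the graph is not strongly connected.

No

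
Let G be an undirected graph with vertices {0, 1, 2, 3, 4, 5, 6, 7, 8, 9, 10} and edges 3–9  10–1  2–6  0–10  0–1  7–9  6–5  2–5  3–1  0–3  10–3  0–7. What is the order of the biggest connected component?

6

8 is isolated — a component by itself.
4 is isolated — a component by itself.
Starting from 2 we can reach 2, 5, 6. That is one component of size 3.
Starting from 0 we can reach 0, 1, 3, 7, 9, 10. That is one component of size 6.
The largest has 6 vertices.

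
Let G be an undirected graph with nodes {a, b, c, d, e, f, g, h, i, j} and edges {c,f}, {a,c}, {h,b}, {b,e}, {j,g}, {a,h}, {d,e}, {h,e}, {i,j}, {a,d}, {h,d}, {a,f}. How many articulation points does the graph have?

2

Removing a increases the component count from 2 to 3, so a is a cut vertex.
Removing j increases the component count from 2 to 3, so j is a cut vertex.
By contrast removing i leaves 2 components; it is not a cut vertex. No other vertex is a cut vertex either.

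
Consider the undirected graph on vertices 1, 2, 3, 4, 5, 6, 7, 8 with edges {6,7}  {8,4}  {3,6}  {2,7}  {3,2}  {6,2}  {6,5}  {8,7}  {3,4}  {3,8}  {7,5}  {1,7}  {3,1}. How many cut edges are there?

0

The edges on the cycle 3-8-4-3 are not bridges since each lies on that cycle.
Every edge lies on some cycle, so there are no bridges.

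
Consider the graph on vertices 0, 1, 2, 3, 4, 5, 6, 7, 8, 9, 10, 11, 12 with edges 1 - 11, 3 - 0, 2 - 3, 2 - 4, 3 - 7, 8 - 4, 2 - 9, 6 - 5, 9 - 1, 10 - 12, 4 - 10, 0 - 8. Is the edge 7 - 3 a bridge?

Yes

Removing 7 - 3 leaves no path between 7 and 3: the component count goes from 2 to 3. So it is a bridge.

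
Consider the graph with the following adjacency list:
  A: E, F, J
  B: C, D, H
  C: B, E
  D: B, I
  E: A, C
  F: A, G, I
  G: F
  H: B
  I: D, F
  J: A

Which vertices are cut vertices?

A, B, F

Removing A increases the component count from 1 to 2, so A is a cut vertex.
Removing B increases the component count from 1 to 2, so B is a cut vertex.
Removing F increases the component count from 1 to 2, so F is a cut vertex.
By contrast removing I leaves 1 component; it is not a cut vertex. No other vertex is a cut vertex either.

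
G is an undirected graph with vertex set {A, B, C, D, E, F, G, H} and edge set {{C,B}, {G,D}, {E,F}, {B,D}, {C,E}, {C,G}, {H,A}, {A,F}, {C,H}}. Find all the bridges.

none

The edges on the cycle C-G-D-B-C are not bridges since each lies on that cycle.
Every edge lies on some cycle, so there are no bridges.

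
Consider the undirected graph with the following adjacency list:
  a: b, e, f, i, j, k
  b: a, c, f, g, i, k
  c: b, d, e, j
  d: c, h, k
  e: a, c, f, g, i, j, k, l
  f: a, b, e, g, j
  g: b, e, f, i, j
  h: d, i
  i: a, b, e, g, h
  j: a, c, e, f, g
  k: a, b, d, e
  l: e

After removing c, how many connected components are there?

With c gone, the remaining components are: {a, b, d, e, f, g, h, i, j, k, l}.
That is 1 component.

1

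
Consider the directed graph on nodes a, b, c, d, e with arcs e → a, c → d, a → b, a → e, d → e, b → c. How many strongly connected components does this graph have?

1

{a, b, c, d, e} are all mutually reachable — one SCC of size 5.
That gives 1 strongly connected component.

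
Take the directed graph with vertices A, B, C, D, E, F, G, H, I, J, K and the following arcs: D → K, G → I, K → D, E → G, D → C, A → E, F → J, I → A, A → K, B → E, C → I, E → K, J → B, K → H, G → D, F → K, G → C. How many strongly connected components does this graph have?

{A, C, D, E, G, I, K} are all mutually reachable — one SCC of size 7.
{F} is an SCC by itself.
{J} is an SCC by itself.
{H} is an SCC by itself.
{B} is an SCC by itself.
That gives 5 strongly connected components.

5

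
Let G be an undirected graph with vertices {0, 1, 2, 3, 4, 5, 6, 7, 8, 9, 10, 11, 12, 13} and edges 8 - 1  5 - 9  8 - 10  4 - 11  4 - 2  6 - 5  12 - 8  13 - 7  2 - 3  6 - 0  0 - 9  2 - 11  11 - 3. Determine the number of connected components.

4

Starting from 7 we can reach 7, 13. That is one component of size 2.
Starting from 1 we can reach 1, 8, 10, 12. That is one component of size 4.
Starting from 2 we can reach 2, 3, 4, 11. That is one component of size 4.
Starting from 0 we can reach 0, 5, 6, 9. That is one component of size 4.
Total: 4 components.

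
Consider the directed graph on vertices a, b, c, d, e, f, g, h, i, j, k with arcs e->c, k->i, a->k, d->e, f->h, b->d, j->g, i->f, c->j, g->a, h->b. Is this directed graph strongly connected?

Yes

From b we can reach every vertex (a, b, c, d, e, f, g, h, i, j, k), and every vertex can reach b (a, b, c, d, e, f, g, h, i, j, k). So the whole graph is one strongly connected component.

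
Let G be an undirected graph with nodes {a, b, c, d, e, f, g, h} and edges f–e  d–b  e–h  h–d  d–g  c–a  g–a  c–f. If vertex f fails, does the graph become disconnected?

Deleting f leaves 1 component (was 1) (its neighbors c, e remain connected to each other), so f is not a cut vertex.

No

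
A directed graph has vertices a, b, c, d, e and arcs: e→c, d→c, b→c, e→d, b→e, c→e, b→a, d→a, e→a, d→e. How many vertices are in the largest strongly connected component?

3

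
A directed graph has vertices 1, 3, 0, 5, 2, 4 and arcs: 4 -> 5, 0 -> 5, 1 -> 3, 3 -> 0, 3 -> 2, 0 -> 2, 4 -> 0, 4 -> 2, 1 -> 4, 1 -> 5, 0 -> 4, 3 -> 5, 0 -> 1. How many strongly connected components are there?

{0, 1, 3, 4} are all mutually reachable — one SCC of size 4.
{5} is an SCC by itself.
{2} is an SCC by itself.
That gives 3 strongly connected components.

3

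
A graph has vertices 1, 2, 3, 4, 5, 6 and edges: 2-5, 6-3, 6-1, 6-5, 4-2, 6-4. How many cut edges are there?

The edges on the cycle 6-4-2-5-6 are not bridges since each lies on that cycle.
But removing 6-3 disconnects 6 from 3; removing 6-1 disconnects 6 from 1 — these are bridges.
That makes 2 bridges.

2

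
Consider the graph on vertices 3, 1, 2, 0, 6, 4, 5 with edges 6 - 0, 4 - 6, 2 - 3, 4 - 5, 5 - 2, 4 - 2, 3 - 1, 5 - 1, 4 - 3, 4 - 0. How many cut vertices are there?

1

Removing 4 increases the component count from 1 to 2, so 4 is a cut vertex.
By contrast removing 6 leaves 1 component; it is not a cut vertex. No other vertex is a cut vertex either.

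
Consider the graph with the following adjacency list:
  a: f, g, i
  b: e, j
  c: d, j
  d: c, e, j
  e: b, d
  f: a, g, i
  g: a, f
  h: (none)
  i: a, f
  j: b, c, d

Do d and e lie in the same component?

From d we can reach b, c, d, e, j, which includes e.

Yes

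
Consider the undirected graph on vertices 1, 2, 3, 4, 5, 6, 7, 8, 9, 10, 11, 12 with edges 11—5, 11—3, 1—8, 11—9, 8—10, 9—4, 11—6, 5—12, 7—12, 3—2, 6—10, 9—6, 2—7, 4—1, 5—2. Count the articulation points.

1

Removing 11 increases the component count from 1 to 2, so 11 is a cut vertex.
By contrast removing 2 leaves 1 component; it is not a cut vertex. No other vertex is a cut vertex either.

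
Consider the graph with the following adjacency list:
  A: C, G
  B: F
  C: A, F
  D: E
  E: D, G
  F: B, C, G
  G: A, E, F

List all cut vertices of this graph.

Removing E increases the component count from 1 to 2, so E is a cut vertex.
Removing F increases the component count from 1 to 2, so F is a cut vertex.
Removing G increases the component count from 1 to 2, so G is a cut vertex.
By contrast removing A leaves 1 component; it is not a cut vertex. No other vertex is a cut vertex either.

E, F, G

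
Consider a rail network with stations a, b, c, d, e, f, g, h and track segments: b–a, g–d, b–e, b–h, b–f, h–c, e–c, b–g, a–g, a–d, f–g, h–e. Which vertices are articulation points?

b

Removing b increases the component count from 1 to 2, so b is a cut vertex.
By contrast removing a leaves 1 component; it is not a cut vertex. No other vertex is a cut vertex either.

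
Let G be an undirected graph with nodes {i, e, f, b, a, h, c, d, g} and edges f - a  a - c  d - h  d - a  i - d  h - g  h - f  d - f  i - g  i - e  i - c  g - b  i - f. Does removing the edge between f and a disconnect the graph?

No

After removing f - a, the path f-d-a still connects them, so the edge is not a bridge.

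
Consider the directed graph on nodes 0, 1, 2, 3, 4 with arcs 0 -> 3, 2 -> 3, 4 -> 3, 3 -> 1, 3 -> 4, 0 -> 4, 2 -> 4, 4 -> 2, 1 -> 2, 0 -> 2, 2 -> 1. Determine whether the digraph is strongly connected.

No

There is no directed path from 4 to 0, so the graph is not strongly connected.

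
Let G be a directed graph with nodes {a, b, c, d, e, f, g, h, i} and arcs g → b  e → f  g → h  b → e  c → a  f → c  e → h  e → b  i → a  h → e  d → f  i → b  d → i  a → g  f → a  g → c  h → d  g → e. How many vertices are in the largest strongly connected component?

{a, b, c, d, e, f, g, h, i} are all mutually reachable — one SCC of size 9.
The largest has 9 vertices.

9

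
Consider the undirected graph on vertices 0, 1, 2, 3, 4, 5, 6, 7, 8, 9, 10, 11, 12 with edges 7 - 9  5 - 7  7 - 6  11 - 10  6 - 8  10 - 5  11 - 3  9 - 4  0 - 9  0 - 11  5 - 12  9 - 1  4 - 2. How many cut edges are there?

7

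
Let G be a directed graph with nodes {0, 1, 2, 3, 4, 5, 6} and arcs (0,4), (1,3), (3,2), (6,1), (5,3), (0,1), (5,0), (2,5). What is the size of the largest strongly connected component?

5

{0, 1, 2, 3, 5} are all mutually reachable — one SCC of size 5.
{6} is an SCC by itself.
{4} is an SCC by itself.
The largest has 5 vertices.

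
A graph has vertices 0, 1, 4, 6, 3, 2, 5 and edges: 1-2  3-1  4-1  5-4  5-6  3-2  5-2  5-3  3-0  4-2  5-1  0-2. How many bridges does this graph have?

1

The edges on the cycle 5-3-0-2-5 are not bridges since each lies on that cycle.
But removing 6-5 disconnects 6 from 5 — this is a bridge.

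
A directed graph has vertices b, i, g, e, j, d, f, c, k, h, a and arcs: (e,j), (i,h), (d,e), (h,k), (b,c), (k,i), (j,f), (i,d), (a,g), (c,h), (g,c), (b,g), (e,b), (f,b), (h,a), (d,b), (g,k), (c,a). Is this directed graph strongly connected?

From g we can reach every vertex (a, b, c, d, e, f, g, h, i, j, k), and every vertex can reach g (a, b, c, d, e, f, g, h, i, j, k). So the whole graph is one strongly connected component.

Yes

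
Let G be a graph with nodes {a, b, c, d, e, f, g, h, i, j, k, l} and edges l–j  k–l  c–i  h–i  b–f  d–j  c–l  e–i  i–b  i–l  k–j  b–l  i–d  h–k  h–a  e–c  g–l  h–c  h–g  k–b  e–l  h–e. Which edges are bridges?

a-h, b-f

The edges on the cycle h-e-c-h are not bridges since each lies on that cycle.
But removing b–f disconnects b from f; removing a–h disconnects a from h — these are bridges.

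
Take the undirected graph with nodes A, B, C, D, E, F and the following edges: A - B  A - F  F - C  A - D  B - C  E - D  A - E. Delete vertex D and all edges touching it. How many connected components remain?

1

With D gone, the remaining components are: {A, B, C, E, F}.
That is 1 component.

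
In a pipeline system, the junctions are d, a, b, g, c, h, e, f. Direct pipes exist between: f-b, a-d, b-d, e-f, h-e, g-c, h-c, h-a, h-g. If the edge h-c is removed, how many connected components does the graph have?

1

h and c are still connected via h-g-c, so the component count stays at 1.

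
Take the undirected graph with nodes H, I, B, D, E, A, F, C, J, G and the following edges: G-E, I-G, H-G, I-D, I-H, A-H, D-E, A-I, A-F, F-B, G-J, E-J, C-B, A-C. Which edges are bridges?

none

The edges on the cycle A-C-B-F-A are not bridges since each lies on that cycle.
Every edge lies on some cycle, so there are no bridges.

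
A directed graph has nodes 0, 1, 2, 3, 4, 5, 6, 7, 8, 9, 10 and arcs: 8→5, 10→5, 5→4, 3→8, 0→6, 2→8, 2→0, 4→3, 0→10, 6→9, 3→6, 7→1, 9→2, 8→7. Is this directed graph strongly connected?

There is no directed path from 1 to 6, so the graph is not strongly connected.

No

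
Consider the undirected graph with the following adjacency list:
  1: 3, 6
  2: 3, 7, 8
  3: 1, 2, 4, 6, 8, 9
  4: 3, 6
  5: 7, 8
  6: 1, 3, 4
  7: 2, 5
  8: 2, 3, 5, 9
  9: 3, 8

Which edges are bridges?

The edges on the cycle 3-9-8-3 are not bridges since each lies on that cycle.
Every edge lies on some cycle, so there are no bridges.

none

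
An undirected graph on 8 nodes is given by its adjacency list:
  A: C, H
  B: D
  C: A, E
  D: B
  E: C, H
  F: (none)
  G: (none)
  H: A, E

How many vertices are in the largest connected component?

4

F is isolated — a component by itself.
G is isolated — a component by itself.
Starting from B we can reach B, D. That is one component of size 2.
Starting from A we can reach A, C, E, H. That is one component of size 4.
The largest has 4 vertices.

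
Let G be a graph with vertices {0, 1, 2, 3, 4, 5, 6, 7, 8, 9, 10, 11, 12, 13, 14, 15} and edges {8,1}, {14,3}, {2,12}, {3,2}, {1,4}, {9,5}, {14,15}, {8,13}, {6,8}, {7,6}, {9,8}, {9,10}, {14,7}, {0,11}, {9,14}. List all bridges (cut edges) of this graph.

The edges on the cycle 9-14-7-6-8-9 are not bridges since each lies on that cycle.
But removing 12 - 2 disconnects 12 from 2; removing 3 - 2 disconnects 3 from 2; removing 9 - 5 disconnects 9 from 5; removing 1 - 4 disconnects 1 from 4 — these are bridges.
In total 10 edges are bridges.

0-11, 1-4, 1-8, 10-9, 12-2, 13-8, 14-15, 14-3, 2-3, 5-9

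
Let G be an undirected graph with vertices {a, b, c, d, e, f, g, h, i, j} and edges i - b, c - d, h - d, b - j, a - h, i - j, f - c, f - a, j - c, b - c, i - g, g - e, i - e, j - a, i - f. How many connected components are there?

1

Starting from a we can reach a, b, c, d, e, f, g, h, i, j. That is one component of size 10.
Total: 1 component.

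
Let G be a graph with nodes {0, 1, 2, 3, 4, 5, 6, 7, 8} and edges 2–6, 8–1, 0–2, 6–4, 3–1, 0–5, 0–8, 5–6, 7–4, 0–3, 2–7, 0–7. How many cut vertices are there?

1

Removing 0 increases the component count from 1 to 2, so 0 is a cut vertex.
By contrast removing 2 leaves 1 component; it is not a cut vertex. No other vertex is a cut vertex either.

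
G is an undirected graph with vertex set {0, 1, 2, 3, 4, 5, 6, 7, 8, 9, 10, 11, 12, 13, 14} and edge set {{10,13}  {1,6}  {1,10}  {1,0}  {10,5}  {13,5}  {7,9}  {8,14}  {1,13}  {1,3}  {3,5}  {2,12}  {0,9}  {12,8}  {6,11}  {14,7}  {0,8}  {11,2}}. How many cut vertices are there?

Removing 1 increases the component count from 2 to 3, so 1 is a cut vertex.
By contrast removing 13 leaves 2 components; it is not a cut vertex. No other vertex is a cut vertex either.

1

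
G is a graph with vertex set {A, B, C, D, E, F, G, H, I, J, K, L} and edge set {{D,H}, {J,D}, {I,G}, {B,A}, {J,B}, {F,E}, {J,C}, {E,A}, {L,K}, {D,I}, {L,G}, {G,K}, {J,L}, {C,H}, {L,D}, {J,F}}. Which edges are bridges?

none

The edges on the cycle J-F-E-A-B-J are not bridges since each lies on that cycle.
Every edge lies on some cycle, so there are no bridges.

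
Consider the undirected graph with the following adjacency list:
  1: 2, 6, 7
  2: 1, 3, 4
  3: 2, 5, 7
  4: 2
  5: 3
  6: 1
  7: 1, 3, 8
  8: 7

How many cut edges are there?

4

The edges on the cycle 2-1-7-3-2 are not bridges since each lies on that cycle.
But removing 2-4 disconnects 2 from 4; removing 7-8 disconnects 7 from 8; removing 3-5 disconnects 3 from 5; removing 1-6 disconnects 1 from 6 — these are bridges.
That makes 4 bridges.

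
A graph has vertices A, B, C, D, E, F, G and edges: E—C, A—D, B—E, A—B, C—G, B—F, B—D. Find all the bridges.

B-E, B-F, C-E, C-G

The edges on the cycle A-B-D-A are not bridges since each lies on that cycle.
But removing C—G disconnects C from G; removing B—F disconnects B from F; removing B—E disconnects B from E; removing E—C disconnects E from C — these are bridges.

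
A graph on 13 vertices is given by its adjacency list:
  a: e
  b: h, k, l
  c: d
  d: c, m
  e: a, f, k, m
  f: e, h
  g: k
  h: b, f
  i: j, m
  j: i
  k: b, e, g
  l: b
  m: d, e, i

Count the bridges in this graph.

The edges on the cycle e-k-b-h-f-e are not bridges since each lies on that cycle.
But removing d-c disconnects d from c; removing d-m disconnects d from m; removing e-m disconnects e from m; removing b-l disconnects b from l — these are bridges.
In total 8 edges are bridges.

8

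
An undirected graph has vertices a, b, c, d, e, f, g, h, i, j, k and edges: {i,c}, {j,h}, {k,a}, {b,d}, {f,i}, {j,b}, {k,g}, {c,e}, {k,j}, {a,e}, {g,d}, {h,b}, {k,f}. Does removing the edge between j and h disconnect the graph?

After removing j-h, the path j-b-h still connects them, so the edge is not a bridge.

No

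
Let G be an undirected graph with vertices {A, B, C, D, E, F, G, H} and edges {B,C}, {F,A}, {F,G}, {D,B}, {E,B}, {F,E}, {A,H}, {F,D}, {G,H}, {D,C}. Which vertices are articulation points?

F

Removing F increases the component count from 1 to 2, so F is a cut vertex.
By contrast removing C leaves 1 component; it is not a cut vertex. No other vertex is a cut vertex either.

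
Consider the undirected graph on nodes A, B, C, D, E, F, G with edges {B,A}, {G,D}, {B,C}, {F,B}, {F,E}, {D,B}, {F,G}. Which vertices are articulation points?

B, F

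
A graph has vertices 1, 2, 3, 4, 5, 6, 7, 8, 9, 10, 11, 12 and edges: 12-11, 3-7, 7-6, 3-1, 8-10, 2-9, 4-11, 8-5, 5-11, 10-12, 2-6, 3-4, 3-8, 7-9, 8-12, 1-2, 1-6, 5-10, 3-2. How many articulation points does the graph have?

1

Removing 3 increases the component count from 1 to 2, so 3 is a cut vertex.
By contrast removing 10 leaves 1 component; it is not a cut vertex. No other vertex is a cut vertex either.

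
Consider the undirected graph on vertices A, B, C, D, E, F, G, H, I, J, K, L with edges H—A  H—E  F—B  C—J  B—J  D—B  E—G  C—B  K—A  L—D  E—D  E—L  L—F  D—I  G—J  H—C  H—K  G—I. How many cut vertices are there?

Removing H increases the component count from 1 to 2, so H is a cut vertex.
By contrast removing F leaves 1 component; it is not a cut vertex. No other vertex is a cut vertex either.

1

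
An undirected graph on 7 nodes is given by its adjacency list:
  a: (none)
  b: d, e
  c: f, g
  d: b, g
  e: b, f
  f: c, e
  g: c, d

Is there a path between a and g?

The component containing a is {a}, and g is not in it.

No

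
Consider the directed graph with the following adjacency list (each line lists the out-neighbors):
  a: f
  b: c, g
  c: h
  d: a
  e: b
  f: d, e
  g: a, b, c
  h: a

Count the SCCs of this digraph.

{a, b, c, d, e, f, g, h} are all mutually reachable — one SCC of size 8.
That gives 1 strongly connected component.

1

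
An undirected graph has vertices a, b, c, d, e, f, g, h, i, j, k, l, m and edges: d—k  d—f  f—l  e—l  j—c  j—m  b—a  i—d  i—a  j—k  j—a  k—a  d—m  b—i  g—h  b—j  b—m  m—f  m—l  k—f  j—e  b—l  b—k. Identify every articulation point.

Removing j increases the component count from 2 to 3, so j is a cut vertex.
By contrast removing b leaves 2 components; it is not a cut vertex. No other vertex is a cut vertex either.

j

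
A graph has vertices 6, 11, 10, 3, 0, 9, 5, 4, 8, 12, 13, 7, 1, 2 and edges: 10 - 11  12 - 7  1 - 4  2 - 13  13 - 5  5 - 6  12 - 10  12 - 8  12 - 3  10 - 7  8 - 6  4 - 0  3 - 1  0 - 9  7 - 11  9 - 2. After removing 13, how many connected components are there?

1

With 13 gone, the remaining components are: {0, 1, 2, 3, 4, 5, 6, 7, 8, 9, 10, 11, 12}.
That is 1 component.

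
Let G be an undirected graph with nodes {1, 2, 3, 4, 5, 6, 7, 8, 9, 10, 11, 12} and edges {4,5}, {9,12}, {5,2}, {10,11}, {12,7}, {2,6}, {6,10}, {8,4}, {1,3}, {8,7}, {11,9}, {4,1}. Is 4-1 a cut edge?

Yes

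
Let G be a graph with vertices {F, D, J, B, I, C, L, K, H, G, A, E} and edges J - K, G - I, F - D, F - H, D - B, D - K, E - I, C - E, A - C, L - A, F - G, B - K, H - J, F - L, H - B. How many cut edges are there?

The edges on the cycle H-J-K-B-H are not bridges since each lies on that cycle.
Every edge lies on some cycle, so there are no bridges.

0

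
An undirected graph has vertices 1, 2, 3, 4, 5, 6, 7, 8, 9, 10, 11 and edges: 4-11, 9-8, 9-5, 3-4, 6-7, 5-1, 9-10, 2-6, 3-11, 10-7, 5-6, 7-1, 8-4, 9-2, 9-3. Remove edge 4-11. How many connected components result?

1

4 and 11 are still connected via 4-3-11, so the component count stays at 1.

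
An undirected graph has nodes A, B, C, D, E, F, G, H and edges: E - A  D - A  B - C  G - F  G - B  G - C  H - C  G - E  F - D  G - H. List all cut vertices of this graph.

G

Removing G increases the component count from 1 to 2, so G is a cut vertex.
By contrast removing C leaves 1 component; it is not a cut vertex. No other vertex is a cut vertex either.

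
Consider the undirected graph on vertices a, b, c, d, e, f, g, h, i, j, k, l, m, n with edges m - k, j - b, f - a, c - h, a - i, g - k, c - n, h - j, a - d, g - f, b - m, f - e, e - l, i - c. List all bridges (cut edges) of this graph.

The edges on the cycle g-f-a-i-c-h-j-b-m-k-g are not bridges since each lies on that cycle.
But removing f - e disconnects f from e; removing e - l disconnects e from l; removing c - n disconnects c from n; removing a - d disconnects a from d — these are bridges.

a-d, c-n, e-f, e-l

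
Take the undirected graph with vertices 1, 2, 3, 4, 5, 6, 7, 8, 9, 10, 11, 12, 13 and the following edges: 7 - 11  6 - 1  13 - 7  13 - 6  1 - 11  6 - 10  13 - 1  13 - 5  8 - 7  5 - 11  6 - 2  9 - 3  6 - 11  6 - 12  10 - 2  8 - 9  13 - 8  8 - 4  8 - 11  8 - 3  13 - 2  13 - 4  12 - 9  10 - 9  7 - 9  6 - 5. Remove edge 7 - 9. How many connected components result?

7 and 9 are still connected via 7-8-9, so the component count stays at 1.

1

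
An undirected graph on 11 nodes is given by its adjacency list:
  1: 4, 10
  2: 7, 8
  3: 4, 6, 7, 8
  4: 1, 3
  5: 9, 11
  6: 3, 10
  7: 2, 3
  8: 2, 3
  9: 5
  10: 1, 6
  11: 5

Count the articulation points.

2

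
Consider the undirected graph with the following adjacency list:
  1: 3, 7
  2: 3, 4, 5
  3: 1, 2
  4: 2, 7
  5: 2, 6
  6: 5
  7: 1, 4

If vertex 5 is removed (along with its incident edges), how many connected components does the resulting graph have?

With 5 gone, the remaining components are: {6}; {1, 2, 3, 4, 7}.
That is 2 components.

2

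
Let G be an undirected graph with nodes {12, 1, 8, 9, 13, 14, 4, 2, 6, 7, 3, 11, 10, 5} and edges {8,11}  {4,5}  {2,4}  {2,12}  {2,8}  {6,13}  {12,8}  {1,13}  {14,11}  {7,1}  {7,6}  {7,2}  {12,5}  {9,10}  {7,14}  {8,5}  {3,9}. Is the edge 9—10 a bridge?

Removing 9—10 leaves no path between 9 and 10: the component count goes from 2 to 3. So it is a bridge.

Yes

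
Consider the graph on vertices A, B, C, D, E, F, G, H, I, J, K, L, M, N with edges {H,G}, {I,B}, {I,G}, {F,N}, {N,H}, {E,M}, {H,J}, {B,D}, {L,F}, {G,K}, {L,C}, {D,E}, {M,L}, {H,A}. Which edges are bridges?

A-H, C-L, G-K, H-J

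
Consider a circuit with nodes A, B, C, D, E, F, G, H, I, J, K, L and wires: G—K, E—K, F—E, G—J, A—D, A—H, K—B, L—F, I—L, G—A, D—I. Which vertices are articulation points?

Removing A increases the component count from 2 to 3, so A is a cut vertex.
Removing G increases the component count from 2 to 3, so G is a cut vertex.
Removing K increases the component count from 2 to 3, so K is a cut vertex.
By contrast removing H leaves 2 components; it is not a cut vertex. No other vertex is a cut vertex either.

A, G, K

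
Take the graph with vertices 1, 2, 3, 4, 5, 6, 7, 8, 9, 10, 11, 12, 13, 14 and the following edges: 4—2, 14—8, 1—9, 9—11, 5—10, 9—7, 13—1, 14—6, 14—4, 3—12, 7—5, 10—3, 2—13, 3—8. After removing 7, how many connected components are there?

1

With 7 gone, the remaining components are: {1, 2, 3, 4, 5, 6, 8, 9, 10, 11, 12, 13, 14}.
That is 1 component.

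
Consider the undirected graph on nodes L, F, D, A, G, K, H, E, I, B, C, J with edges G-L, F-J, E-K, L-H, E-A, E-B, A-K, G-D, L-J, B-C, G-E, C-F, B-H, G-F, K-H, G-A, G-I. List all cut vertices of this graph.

Removing G increases the component count from 1 to 3, so G is a cut vertex.
By contrast removing A leaves 1 component; it is not a cut vertex. No other vertex is a cut vertex either.

G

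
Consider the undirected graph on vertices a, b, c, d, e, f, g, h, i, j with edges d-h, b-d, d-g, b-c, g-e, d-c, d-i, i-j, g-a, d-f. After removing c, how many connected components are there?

1

With c gone, the remaining components are: {a, b, d, e, f, g, h, i, j}.
That is 1 component.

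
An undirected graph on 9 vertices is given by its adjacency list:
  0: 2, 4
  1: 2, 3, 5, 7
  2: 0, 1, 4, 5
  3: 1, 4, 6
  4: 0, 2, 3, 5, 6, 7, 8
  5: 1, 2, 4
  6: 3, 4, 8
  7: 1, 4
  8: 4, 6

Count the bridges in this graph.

The edges on the cycle 4-7-1-2-0-4 are not bridges since each lies on that cycle.
Every edge lies on some cycle, so there are no bridges.

0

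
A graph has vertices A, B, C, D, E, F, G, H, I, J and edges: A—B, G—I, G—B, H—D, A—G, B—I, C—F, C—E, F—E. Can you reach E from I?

No

The component containing I is {A, B, G, I}, and E is not in it.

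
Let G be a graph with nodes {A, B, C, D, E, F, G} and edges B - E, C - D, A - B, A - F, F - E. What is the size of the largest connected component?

4

G is isolated — a component by itself.
Starting from C we can reach C, D. That is one component of size 2.
Starting from A we can reach A, B, E, F. That is one component of size 4.
The largest has 4 vertices.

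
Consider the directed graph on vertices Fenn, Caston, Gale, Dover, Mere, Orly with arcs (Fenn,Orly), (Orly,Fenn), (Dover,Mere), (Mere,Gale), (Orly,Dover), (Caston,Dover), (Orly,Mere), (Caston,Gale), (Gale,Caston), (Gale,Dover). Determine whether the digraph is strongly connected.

There is no directed path from Mere to Orly, so the graph is not strongly connected.

No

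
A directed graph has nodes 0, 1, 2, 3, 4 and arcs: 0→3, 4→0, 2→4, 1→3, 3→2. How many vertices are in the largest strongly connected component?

4

{0, 2, 3, 4} are all mutually reachable — one SCC of size 4.
{1} is an SCC by itself.
The largest has 4 vertices.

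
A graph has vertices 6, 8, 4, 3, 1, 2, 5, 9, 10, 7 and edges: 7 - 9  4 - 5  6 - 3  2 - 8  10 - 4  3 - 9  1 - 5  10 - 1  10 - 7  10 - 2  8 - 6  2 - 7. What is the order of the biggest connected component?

10

Starting from 1 we can reach 1, 2, 3, 4, 5, 6, 7, 8, 9, 10. That is one component of size 10.
The largest has 10 vertices.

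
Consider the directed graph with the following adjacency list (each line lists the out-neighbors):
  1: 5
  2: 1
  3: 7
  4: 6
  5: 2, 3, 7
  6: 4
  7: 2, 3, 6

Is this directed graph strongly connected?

There is no directed path from 6 to 2, so the graph is not strongly connected.

No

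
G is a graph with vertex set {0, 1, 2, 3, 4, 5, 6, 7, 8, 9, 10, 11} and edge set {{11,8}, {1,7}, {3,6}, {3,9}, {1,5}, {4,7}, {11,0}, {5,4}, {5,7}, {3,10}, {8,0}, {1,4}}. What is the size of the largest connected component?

2 is isolated — a component by itself.
Starting from 0 we can reach 0, 8, 11. That is one component of size 3.
Starting from 3 we can reach 3, 6, 9, 10. That is one component of size 4.
Starting from 1 we can reach 1, 4, 5, 7. That is one component of size 4.
The largest has 4 vertices.

4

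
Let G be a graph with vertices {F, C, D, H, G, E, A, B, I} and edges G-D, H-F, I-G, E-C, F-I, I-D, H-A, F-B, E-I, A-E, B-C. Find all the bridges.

The edges on the cycle H-A-E-I-F-H are not bridges since each lies on that cycle.
Every edge lies on some cycle, so there are no bridges.

none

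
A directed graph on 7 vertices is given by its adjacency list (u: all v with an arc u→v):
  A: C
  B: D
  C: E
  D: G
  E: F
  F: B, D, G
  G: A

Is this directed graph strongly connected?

Yes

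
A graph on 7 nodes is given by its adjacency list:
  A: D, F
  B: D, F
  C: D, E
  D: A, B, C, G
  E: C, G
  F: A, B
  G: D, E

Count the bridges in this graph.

0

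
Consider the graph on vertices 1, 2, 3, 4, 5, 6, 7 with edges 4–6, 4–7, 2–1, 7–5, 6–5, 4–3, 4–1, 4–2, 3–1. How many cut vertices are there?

Removing 4 increases the component count from 1 to 2, so 4 is a cut vertex.
By contrast removing 5 leaves 1 component; it is not a cut vertex. No other vertex is a cut vertex either.

1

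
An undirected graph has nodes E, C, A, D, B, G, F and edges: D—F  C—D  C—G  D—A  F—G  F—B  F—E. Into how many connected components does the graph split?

Starting from A we can reach A, B, C, D, E, F, G. That is one component of size 7.
Total: 1 component.

1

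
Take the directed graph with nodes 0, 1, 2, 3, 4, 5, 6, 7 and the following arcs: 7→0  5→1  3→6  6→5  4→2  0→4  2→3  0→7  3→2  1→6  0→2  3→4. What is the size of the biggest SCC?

3

{2, 3, 4} are all mutually reachable — one SCC of size 3.
{1, 5, 6} are all mutually reachable — one SCC of size 3.
{0, 7} are all mutually reachable — one SCC of size 2.
The largest has 3 vertices.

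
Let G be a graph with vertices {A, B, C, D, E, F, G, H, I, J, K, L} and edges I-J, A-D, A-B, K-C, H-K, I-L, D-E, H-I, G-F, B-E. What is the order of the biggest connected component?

Starting from F we can reach F, G. That is one component of size 2.
Starting from A we can reach A, B, D, E. That is one component of size 4.
Starting from C we can reach C, H, I, J, K, L. That is one component of size 6.
The largest has 6 vertices.

6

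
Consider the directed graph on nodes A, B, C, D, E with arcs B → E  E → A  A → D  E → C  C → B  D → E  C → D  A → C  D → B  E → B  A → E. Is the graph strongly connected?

Yes

From C we can reach every vertex (A, B, C, D, E), and every vertex can reach C (A, B, C, D, E). So the whole graph is one strongly connected component.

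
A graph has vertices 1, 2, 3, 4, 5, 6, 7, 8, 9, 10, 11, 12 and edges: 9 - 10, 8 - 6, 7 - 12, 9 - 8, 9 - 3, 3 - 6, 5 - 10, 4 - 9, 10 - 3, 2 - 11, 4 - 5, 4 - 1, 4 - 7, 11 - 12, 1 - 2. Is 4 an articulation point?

Yes

Deleting 4 raises the number of components from 1 to 2, so 4 is a cut vertex.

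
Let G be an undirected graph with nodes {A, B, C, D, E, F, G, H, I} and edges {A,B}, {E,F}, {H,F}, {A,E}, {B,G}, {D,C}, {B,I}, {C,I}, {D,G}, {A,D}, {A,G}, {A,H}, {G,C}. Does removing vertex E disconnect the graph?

Deleting E leaves 1 component (was 1) (its neighbors A, F remain connected to each other), so E is not a cut vertex.

No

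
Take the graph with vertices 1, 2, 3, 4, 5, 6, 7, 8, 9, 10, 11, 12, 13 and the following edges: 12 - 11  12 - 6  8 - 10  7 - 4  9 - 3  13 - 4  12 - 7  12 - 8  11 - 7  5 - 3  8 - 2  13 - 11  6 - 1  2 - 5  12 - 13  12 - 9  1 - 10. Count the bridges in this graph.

The edges on the cycle 12-13-4-7-12 are not bridges since each lies on that cycle.
Every edge lies on some cycle, so there are no bridges.

0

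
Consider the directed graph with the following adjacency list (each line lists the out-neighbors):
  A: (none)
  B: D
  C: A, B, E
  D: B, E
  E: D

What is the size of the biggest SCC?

3

{B, D, E} are all mutually reachable — one SCC of size 3.
{A} is an SCC by itself.
{C} is an SCC by itself.
The largest has 3 vertices.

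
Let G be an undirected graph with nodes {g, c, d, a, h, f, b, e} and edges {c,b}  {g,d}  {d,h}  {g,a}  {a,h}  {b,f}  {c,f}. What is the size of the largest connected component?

e is isolated — a component by itself.
Starting from b we can reach b, c, f. That is one component of size 3.
Starting from a we can reach a, d, g, h. That is one component of size 4.
The largest has 4 vertices.

4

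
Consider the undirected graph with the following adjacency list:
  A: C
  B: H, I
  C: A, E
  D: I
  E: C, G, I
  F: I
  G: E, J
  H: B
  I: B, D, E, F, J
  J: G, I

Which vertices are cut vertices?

Removing B increases the component count from 1 to 2, so B is a cut vertex.
Removing C increases the component count from 1 to 2, so C is a cut vertex.
Removing E increases the component count from 1 to 2, so E is a cut vertex.
Likewise I is a cut vertex.
By contrast removing J leaves 1 component; it is not a cut vertex. No other vertex is a cut vertex either.

B, C, E, I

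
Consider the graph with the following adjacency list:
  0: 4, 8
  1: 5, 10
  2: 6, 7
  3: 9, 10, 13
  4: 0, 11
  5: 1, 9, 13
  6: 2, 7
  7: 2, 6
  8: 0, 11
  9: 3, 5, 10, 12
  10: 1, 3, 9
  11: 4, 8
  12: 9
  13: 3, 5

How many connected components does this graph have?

Starting from 2 we can reach 2, 6, 7. That is one component of size 3.
Starting from 0 we can reach 0, 4, 8, 11. That is one component of size 4.
Starting from 1 we can reach 1, 3, 5, 9, 10, 12, 13. That is one component of size 7.
Total: 3 components.

3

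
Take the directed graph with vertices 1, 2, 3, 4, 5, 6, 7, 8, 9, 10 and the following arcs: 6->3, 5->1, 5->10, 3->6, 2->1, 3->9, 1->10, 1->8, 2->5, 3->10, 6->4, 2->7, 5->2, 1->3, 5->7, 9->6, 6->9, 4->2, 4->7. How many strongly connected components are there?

4

{1, 2, 3, 4, 5, 6, 9} are all mutually reachable — one SCC of size 7.
{8} is an SCC by itself.
{10} is an SCC by itself.
{7} is an SCC by itself.
That gives 4 strongly connected components.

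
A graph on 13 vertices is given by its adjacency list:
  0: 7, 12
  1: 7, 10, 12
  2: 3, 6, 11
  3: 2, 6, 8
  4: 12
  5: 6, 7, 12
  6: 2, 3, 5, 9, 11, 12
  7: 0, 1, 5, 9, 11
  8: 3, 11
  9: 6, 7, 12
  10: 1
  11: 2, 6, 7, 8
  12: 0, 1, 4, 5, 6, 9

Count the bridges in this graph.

The edges on the cycle 12-6-2-3-8-11-7-9-12 are not bridges since each lies on that cycle.
But removing 10-1 disconnects 10 from 1; removing 4-12 disconnects 4 from 12 — these are bridges.
That makes 2 bridges.

2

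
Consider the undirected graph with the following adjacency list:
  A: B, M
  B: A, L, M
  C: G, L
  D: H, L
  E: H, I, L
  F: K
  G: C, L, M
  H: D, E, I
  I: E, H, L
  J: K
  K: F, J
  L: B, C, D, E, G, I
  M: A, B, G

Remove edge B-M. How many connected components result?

B and M are still connected via B-A-M, so the component count stays at 2.

2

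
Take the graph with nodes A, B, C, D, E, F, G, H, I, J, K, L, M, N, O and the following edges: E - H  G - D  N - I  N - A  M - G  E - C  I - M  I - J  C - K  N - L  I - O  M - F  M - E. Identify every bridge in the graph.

removing H - E disconnects H from E; removing I - N disconnects I from N; removing G - D disconnects G from D; removing A - N disconnects A from N — these are bridges.
In total 13 edges are bridges.

A-N, C-E, C-K, D-G, E-H, E-M, F-M, G-M, I-J, I-M, I-N, I-O, L-N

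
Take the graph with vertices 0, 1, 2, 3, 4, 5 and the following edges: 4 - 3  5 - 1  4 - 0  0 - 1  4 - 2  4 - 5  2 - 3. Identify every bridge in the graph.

none

The edges on the cycle 4-2-3-4 are not bridges since each lies on that cycle.
Every edge lies on some cycle, so there are no bridges.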